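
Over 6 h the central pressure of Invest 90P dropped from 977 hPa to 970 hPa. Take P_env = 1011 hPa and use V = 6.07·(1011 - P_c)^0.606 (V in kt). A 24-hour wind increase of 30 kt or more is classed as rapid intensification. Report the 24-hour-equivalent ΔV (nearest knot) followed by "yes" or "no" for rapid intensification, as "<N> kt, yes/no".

25 kt, no

V₁: ΔP = 34, V ≈ 6.07 × 34^0.606 ≈ 51.44 kt.
V₂: ΔP = 41, V ≈ 6.07 × 41^0.606 ≈ 57.62 kt.
ΔV over 6 h = 6.18 kt → 24 h equivalent = 6.18 × 24/6 ≈ 24.72 kt.
25 kt < 30 kt ⇒ not rapid intensification.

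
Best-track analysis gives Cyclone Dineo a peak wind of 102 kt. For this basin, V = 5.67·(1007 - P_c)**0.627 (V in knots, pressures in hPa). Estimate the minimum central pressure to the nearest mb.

907 mb

ΔP = (V / 5.67)^(1/0.627) = (102/5.67)^1.595.
102/5.67 = 17.989; 17.989^1.595 ≈ 100.37 mb.
P_c = 1007 − 100.37 = 906.63 ≈ 907 mb.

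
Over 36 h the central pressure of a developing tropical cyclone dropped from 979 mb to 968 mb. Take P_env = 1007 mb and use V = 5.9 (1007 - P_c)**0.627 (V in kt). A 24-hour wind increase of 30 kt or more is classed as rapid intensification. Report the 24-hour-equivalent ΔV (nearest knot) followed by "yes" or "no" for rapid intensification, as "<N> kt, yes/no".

7 kt, no

V₁: ΔP = 28, V ≈ 5.9 × 28^0.627 ≈ 47.67 kt.
V₂: ΔP = 39, V ≈ 5.9 × 39^0.627 ≈ 58.67 kt.
ΔV over 36 h = 11.00 kt → 24 h equivalent = 11.00 × 24/36 ≈ 7.33 kt.
7 kt < 30 kt ⇒ not rapid intensification.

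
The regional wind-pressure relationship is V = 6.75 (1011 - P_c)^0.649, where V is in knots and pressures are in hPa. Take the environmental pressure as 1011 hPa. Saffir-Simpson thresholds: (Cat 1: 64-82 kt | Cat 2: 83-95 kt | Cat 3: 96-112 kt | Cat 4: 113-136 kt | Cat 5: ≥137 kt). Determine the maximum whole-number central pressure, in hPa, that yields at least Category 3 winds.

Category 3 begins at V = 96 kt.
Required ΔP = (96/6.75)^(1/0.649) = 14.222^1.541 ≈ 59.78 hPa.
P_c ≤ 1011 − 59.78 = 951.22, so the highest integer P_c is 951 hPa.

951 hPa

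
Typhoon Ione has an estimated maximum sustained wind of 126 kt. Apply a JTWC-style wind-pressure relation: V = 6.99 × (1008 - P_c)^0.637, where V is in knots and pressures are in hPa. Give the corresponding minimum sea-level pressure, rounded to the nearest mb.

ΔP = (V / 6.99)^(1/0.637) = (126/6.99)^1.570.
126/6.99 = 18.026; 18.026^1.570 ≈ 93.66 mb.
P_c = 1008 − 93.66 = 914.34 ≈ 914 mb.

914 mb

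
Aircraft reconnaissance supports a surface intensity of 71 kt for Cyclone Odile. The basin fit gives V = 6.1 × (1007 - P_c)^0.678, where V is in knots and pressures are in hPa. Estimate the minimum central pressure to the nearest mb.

ΔP = (V / 6.1)^(1/0.678) = (71/6.1)^1.475.
71/6.1 = 11.639; 11.639^1.475 ≈ 37.34 mb.
P_c = 1007 − 37.34 = 969.66 ≈ 970 mb.

970 mb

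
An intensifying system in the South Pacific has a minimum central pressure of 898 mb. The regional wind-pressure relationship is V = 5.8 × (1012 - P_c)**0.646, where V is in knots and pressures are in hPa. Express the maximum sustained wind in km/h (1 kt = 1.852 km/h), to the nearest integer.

ΔP = 1012 − 898 = 114 mb.
V ≈ 5.8 × 114^0.646 = 5.8 × 21.319 ≈ 123.648 kt.
123.648 × 1.852 ≈ 229.00 km/h → 229 km/h.

229 km/h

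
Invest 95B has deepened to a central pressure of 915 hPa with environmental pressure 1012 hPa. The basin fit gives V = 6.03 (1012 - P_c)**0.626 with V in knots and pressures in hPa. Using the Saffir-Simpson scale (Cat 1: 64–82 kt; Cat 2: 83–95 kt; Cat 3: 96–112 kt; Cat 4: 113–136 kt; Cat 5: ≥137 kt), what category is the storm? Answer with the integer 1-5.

3

ΔP = 1012 − 915 = 97 hPa.
V ≈ 6.03 × 97^0.626 = 6.03 × 17.53 ≈ 106 kt.
106 kt falls in the Category 3 band.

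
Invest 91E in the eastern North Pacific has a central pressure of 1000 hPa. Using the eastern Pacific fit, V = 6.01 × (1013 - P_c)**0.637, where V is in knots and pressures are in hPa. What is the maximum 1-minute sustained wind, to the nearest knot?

31 kt

ΔP = 1013 − 1000 = 13 hPa.
13^0.637 ≈ 5.124.
V ≈ 6.01 × 5.124 ≈ 30.8 kt.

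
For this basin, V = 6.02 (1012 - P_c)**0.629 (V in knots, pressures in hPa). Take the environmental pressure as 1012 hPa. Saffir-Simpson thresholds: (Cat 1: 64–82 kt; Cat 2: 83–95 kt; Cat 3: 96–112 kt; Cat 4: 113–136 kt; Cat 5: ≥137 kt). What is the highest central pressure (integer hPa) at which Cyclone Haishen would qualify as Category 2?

947 hPa

Category 2 begins at V = 83 kt.
Required ΔP = (83/6.02)^(1/0.629) = 13.787^1.590 ≈ 64.80 hPa.
P_c ≤ 1012 − 64.80 = 947.20, so the highest integer P_c is 947 hPa.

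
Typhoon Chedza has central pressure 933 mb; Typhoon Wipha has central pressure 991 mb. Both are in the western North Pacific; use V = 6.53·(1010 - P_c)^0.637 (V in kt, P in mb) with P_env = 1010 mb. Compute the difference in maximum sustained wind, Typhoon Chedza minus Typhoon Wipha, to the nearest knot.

61 kt

Typhoon Chedza: ΔP = 77; V ≈ 6.53 × 77^0.637 ≈ 103.90 kt.
Typhoon Wipha: ΔP = 19; V ≈ 6.53 × 19^0.637 ≈ 42.61 kt.
Difference ≈ 103.90 − 42.61 = 61.29 → 61 kt.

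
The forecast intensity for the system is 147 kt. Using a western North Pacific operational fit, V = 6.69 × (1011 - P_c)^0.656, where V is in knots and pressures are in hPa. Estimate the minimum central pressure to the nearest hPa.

ΔP = (V / 6.69)^(1/0.656) = (147/6.69)^1.524.
147/6.69 = 21.973; 21.973^1.524 ≈ 111.06 hPa.
P_c = 1011 − 111.06 = 899.94 ≈ 900 hPa.

900 hPa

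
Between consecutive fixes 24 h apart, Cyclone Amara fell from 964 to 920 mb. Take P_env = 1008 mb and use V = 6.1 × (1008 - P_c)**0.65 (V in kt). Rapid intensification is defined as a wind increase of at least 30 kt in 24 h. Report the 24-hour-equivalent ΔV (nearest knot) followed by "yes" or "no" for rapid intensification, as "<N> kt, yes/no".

V₁: ΔP = 44, V ≈ 6.1 × 44^0.65 ≈ 71.38 kt.
V₂: ΔP = 88, V ≈ 6.1 × 88^0.65 ≈ 112.01 kt.
ΔV over 24 h = 40.63 kt → 24 h equivalent = 40.63 × 24/24 ≈ 40.63 kt.
41 kt ≥ 30 kt ⇒ rapid intensification.

41 kt, yes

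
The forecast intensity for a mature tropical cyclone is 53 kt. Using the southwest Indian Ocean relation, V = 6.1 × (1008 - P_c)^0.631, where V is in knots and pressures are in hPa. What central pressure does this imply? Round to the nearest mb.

ΔP = (V / 6.1)^(1/0.631) = (53/6.1)^1.585.
53/6.1 = 8.689; 8.689^1.585 ≈ 30.76 mb.
P_c = 1008 − 30.76 = 977.24 ≈ 977 mb.

977 mb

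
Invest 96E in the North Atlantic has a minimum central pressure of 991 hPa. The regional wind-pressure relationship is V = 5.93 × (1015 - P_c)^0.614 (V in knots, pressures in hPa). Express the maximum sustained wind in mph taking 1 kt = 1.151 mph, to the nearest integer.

48 mph

ΔP = 1015 − 991 = 24 hPa.
V ≈ 5.93 × 24^0.614 = 5.93 × 7.038 ≈ 41.735 kt.
41.735 × 1.151 ≈ 48.04 mph → 48 mph.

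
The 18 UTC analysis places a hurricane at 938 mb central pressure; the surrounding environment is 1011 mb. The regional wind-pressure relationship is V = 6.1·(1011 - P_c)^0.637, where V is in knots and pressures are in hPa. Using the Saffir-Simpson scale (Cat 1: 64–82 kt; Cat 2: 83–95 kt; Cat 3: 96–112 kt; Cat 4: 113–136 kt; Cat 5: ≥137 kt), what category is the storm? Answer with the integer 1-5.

2

ΔP = 1011 − 938 = 73 mb.
V ≈ 6.1 × 73^0.637 = 6.1 × 15.38 ≈ 94 kt.
94 kt falls in the Category 2 band.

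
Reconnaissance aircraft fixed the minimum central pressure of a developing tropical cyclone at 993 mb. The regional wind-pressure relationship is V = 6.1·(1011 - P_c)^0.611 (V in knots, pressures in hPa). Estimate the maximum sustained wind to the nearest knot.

ΔP = 1011 − 993 = 18 mb.
18^0.611 ≈ 5.848.
V ≈ 6.1 × 5.848 ≈ 35.7 kt.

36 kt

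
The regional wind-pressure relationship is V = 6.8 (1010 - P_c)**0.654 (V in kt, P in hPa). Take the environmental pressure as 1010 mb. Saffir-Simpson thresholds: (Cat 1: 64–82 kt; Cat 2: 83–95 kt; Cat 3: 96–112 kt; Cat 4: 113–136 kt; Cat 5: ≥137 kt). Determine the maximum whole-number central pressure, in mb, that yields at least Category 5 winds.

Category 5 begins at V = 137 kt.
Required ΔP = (137/6.8)^(1/0.654) = 20.147^1.529 ≈ 98.68 mb.
P_c ≤ 1010 − 98.68 = 911.32, so the highest integer P_c is 911 mb.

911 mb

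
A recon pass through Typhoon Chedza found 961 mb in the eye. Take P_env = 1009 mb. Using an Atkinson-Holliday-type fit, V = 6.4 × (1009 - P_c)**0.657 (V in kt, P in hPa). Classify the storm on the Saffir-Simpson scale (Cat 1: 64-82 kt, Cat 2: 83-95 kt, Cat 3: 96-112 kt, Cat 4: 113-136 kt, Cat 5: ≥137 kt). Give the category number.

ΔP = 1009 − 961 = 48 mb.
V ≈ 6.4 × 48^0.657 = 6.4 × 12.72 ≈ 81 kt.
81 kt falls in the Category 1 band.

1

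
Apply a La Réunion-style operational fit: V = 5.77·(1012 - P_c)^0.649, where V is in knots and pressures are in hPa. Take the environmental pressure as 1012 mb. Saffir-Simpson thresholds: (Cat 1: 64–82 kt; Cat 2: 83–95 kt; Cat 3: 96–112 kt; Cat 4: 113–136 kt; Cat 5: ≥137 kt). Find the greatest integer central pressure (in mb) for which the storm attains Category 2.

951 mb

Category 2 begins at V = 83 kt.
Required ΔP = (83/5.77)^(1/0.649) = 14.385^1.541 ≈ 60.83 mb.
P_c ≤ 1012 − 60.83 = 951.17, so the highest integer P_c is 951 mb.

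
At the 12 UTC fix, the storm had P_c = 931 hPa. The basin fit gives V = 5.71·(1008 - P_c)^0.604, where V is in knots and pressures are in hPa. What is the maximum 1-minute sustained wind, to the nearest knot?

ΔP = 1008 − 931 = 77 hPa.
77^0.604 ≈ 13.786.
V ≈ 5.71 × 13.786 ≈ 78.7 kt.

79 kt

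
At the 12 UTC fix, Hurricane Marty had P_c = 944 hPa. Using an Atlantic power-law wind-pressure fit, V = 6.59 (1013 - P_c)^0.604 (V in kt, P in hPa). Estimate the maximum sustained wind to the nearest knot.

85 kt

ΔP = 1013 − 944 = 69 hPa.
69^0.604 ≈ 12.902.
V ≈ 6.59 × 12.902 ≈ 85.0 kt.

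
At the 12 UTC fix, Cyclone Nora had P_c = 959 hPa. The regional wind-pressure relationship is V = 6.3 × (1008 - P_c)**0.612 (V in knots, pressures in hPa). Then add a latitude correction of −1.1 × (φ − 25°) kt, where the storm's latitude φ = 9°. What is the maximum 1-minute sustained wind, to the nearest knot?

86 kt

ΔP = 1008 − 959 = 49 hPa.
49^0.612 ≈ 10.824.
V ≈ 6.3 × 10.824 ≈ 68.2 kt.
Latitude correction: −1.1 × (9 − 25) = 17.6 kt.
Corrected V ≈ 85.8 kt → 86 kt.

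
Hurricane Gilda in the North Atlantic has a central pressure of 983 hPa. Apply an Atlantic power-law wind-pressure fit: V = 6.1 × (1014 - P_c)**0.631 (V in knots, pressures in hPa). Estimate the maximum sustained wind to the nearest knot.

53 kt

ΔP = 1014 − 983 = 31 hPa.
31^0.631 ≈ 8.731.
V ≈ 6.1 × 8.731 ≈ 53.3 kt.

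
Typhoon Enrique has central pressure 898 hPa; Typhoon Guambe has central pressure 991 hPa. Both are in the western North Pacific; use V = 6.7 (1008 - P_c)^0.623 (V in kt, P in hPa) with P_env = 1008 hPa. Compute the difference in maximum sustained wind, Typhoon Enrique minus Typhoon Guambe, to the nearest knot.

86 kt

Typhoon Enrique: ΔP = 110; V ≈ 6.7 × 110^0.623 ≈ 125.27 kt.
Typhoon Guambe: ΔP = 17; V ≈ 6.7 × 17^0.623 ≈ 39.14 kt.
Difference ≈ 125.27 − 39.14 = 86.13 → 86 kt.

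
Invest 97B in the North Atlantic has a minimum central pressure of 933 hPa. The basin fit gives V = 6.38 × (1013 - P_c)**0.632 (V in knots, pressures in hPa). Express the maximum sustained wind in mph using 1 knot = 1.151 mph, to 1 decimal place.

ΔP = 1013 − 933 = 80 hPa.
V ≈ 6.38 × 80^0.632 = 6.38 × 15.950 ≈ 101.759 kt.
101.759 × 1.151 ≈ 117.12 mph → 117.1 mph.

117.1 mph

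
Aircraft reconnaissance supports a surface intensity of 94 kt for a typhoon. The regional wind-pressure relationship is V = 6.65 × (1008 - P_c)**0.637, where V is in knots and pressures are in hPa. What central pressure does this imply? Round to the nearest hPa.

ΔP = (V / 6.65)^(1/0.637) = (94/6.65)^1.570.
94/6.65 = 14.135; 14.135^1.570 ≈ 63.95 hPa.
P_c = 1008 − 63.95 = 944.05 ≈ 944 hPa.

944 hPa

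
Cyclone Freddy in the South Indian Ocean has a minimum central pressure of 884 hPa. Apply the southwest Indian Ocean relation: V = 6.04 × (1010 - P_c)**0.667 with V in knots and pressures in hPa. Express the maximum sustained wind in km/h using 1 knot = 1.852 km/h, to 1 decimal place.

ΔP = 1010 − 884 = 126 hPa.
V ≈ 6.04 × 126^0.667 = 6.04 × 25.174 ≈ 152.049 kt.
152.049 × 1.852 ≈ 281.60 km/h → 281.6 km/h.

281.6 km/h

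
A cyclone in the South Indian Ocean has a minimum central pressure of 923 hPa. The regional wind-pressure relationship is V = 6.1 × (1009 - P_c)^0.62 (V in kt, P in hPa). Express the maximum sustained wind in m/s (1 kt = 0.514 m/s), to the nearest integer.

ΔP = 1009 − 923 = 86 hPa.
V ≈ 6.1 × 86^0.62 = 6.1 × 15.827 ≈ 96.543 kt.
96.543 × 0.514 ≈ 49.62 m/s → 50 m/s.

50 m/s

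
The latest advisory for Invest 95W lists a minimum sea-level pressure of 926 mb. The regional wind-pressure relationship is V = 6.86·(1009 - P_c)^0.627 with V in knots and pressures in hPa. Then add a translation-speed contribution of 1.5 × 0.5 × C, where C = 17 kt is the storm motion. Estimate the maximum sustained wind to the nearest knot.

122 kt

ΔP = 1009 − 926 = 83 mb.
83^0.627 ≈ 15.968.
V ≈ 6.86 × 15.968 ≈ 109.5 kt.
Translation term: 1.5 × 0.5 × 17 = 12.75 kt.
Corrected V ≈ 122.25 kt → 122 kt.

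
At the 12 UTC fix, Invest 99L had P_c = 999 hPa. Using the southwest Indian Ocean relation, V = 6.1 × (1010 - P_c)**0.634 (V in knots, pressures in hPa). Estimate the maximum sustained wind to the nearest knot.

28 kt

ΔP = 1010 − 999 = 11 hPa.
11^0.634 ≈ 4.573.
V ≈ 6.1 × 4.573 ≈ 27.9 kt.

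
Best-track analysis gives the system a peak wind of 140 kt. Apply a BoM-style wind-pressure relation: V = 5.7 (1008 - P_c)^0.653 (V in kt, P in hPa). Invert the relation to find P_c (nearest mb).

873 mb

ΔP = (V / 5.7)^(1/0.653) = (140/5.7)^1.531.
140/5.7 = 24.561; 24.561^1.531 ≈ 134.59 mb.
P_c = 1008 − 134.59 = 873.41 ≈ 873 mb.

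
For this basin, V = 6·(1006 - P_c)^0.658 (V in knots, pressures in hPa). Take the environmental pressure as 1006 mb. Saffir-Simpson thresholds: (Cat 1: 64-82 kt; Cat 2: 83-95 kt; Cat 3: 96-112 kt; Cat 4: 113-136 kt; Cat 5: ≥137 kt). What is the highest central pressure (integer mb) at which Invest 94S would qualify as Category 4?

919 mb

Category 4 begins at V = 113 kt.
Required ΔP = (113/6)^(1/0.658) = 18.833^1.520 ≈ 86.61 mb.
P_c ≤ 1006 − 86.61 = 919.39, so the highest integer P_c is 919 mb.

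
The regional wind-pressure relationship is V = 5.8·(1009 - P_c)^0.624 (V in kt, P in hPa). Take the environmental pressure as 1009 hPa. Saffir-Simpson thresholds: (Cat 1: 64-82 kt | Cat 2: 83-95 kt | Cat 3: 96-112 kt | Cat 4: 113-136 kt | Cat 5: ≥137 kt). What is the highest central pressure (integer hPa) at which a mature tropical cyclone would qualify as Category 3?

Category 3 begins at V = 96 kt.
Required ΔP = (96/5.8)^(1/0.624) = 16.552^1.603 ≈ 89.80 hPa.
P_c ≤ 1009 − 89.80 = 919.20, so the highest integer P_c is 919 hPa.

919 hPa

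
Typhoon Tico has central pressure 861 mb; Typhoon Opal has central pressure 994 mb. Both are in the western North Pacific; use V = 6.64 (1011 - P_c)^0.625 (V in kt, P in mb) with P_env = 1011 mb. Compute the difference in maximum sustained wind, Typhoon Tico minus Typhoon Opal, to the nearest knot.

Typhoon Tico: ΔP = 150; V ≈ 6.64 × 150^0.625 ≈ 152.13 kt.
Typhoon Opal: ΔP = 17; V ≈ 6.64 × 17^0.625 ≈ 39.01 kt.
Difference ≈ 152.13 − 39.01 = 113.12 → 113 kt.

113 kt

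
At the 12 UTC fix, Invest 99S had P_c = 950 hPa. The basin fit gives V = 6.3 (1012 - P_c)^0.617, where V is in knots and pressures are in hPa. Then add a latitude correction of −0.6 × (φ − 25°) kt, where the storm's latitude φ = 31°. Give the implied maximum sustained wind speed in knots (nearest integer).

77 kt

ΔP = 1012 − 950 = 62 hPa.
62^0.617 ≈ 12.762.
V ≈ 6.3 × 12.762 ≈ 80.4 kt.
Latitude correction: −0.6 × (31 − 25) = -3.6 kt.
Corrected V ≈ 76.8 kt → 77 kt.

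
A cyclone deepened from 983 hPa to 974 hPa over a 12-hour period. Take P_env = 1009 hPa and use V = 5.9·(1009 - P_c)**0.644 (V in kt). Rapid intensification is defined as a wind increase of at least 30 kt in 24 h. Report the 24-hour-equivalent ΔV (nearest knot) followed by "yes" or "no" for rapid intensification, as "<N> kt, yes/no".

V₁: ΔP = 26, V ≈ 5.9 × 26^0.644 ≈ 48.09 kt.
V₂: ΔP = 35, V ≈ 5.9 × 35^0.644 ≈ 58.24 kt.
ΔV over 12 h = 10.15 kt → 24 h equivalent = 10.15 × 24/12 ≈ 20.30 kt.
20 kt < 30 kt ⇒ not rapid intensification.

20 kt, no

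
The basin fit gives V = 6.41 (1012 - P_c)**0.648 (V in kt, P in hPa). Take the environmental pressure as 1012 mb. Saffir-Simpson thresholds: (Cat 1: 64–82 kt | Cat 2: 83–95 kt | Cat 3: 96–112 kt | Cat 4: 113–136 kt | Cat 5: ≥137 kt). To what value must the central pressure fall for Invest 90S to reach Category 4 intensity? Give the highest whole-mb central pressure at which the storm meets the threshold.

928 mb

Category 4 begins at V = 113 kt.
Required ΔP = (113/6.41)^(1/0.648) = 17.629^1.543 ≈ 83.79 mb.
P_c ≤ 1012 − 83.79 = 928.21, so the highest integer P_c is 928 mb.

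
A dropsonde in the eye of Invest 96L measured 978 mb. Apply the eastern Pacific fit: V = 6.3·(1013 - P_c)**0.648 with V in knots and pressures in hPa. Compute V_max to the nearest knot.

63 kt

ΔP = 1013 − 978 = 35 mb.
35^0.648 ≈ 10.013.
V ≈ 6.3 × 10.013 ≈ 63.1 kt.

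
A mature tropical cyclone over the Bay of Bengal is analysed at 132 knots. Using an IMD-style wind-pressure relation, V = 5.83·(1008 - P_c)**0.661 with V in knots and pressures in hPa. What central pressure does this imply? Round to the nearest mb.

896 mb

ΔP = (V / 5.83)^(1/0.661) = (132/5.83)^1.513.
132/5.83 = 22.642; 22.642^1.513 ≈ 112.15 mb.
P_c = 1008 − 112.15 = 895.85 ≈ 896 mb.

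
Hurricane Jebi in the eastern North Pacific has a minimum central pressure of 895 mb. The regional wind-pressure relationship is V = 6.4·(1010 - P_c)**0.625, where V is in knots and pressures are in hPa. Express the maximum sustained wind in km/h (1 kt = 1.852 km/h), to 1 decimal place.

230.0 km/h

ΔP = 1010 − 895 = 115 mb.
V ≈ 6.4 × 115^0.625 = 6.4 × 19.406 ≈ 124.198 kt.
124.198 × 1.852 ≈ 230.02 km/h → 230.0 km/h.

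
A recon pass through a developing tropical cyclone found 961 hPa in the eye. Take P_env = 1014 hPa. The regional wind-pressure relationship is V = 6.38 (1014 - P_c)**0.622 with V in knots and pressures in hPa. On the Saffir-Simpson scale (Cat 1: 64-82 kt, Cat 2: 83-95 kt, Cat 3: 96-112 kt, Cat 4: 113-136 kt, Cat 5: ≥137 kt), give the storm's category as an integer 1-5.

1

ΔP = 1014 − 961 = 53 hPa.
V ≈ 6.38 × 53^0.622 = 6.38 × 11.82 ≈ 75 kt.
75 kt falls in the Category 1 band.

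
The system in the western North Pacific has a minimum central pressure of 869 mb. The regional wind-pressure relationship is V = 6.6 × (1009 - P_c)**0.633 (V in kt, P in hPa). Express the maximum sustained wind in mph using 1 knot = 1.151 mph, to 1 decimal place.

ΔP = 1009 − 869 = 140 mb.
V ≈ 6.6 × 140^0.633 = 6.6 × 22.830 ≈ 150.676 kt.
150.676 × 1.151 ≈ 173.43 mph → 173.4 mph.

173.4 mph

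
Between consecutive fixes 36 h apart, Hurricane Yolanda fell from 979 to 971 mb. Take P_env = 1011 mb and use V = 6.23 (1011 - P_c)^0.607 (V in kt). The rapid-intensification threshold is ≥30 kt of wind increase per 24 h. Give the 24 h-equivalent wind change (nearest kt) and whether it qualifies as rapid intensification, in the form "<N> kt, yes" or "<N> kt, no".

5 kt, no

V₁: ΔP = 32, V ≈ 6.23 × 32^0.607 ≈ 51.06 kt.
V₂: ΔP = 40, V ≈ 6.23 × 40^0.607 ≈ 58.47 kt.
ΔV over 36 h = 7.41 kt → 24 h equivalent = 7.41 × 24/36 ≈ 4.94 kt.
5 kt < 30 kt ⇒ not rapid intensification.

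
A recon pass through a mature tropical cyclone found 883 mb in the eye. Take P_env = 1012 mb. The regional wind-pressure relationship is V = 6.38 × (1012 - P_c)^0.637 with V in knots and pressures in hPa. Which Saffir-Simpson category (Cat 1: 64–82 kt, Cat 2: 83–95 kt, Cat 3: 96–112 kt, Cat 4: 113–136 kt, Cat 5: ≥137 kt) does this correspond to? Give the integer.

5

ΔP = 1012 − 883 = 129 mb.
V ≈ 6.38 × 129^0.637 = 6.38 × 22.10 ≈ 141 kt.
141 kt falls in the Category 5 band.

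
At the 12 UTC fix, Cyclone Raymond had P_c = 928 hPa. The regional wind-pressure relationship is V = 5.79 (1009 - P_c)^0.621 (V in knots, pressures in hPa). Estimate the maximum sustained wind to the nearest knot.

ΔP = 1009 − 928 = 81 hPa.
81^0.621 ≈ 15.317.
V ≈ 5.79 × 15.317 ≈ 88.7 kt.

89 kt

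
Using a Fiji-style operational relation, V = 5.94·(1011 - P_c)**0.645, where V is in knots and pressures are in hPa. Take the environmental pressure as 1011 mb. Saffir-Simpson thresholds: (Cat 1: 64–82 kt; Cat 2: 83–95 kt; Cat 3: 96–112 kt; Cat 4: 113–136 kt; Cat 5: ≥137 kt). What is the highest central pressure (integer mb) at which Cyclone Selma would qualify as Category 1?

971 mb

Category 1 begins at V = 64 kt.
Required ΔP = (64/5.94)^(1/0.645) = 10.774^1.550 ≈ 39.87 mb.
P_c ≤ 1011 − 39.87 = 971.13, so the highest integer P_c is 971 mb.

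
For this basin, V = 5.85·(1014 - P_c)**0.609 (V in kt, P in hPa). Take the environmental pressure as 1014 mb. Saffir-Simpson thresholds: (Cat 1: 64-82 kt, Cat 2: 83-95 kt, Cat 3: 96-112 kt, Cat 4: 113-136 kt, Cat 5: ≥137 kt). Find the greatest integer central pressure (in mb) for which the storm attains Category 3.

915 mb

Category 3 begins at V = 96 kt.
Required ΔP = (96/5.85)^(1/0.609) = 16.410^1.642 ≈ 98.92 mb.
P_c ≤ 1014 − 98.92 = 915.08, so the highest integer P_c is 915 mb.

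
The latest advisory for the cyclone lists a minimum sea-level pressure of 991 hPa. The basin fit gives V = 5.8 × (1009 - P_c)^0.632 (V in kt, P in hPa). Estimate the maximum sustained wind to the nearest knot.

36 kt

ΔP = 1009 − 991 = 18 hPa.
18^0.632 ≈ 6.213.
V ≈ 5.8 × 6.213 ≈ 36.0 kt.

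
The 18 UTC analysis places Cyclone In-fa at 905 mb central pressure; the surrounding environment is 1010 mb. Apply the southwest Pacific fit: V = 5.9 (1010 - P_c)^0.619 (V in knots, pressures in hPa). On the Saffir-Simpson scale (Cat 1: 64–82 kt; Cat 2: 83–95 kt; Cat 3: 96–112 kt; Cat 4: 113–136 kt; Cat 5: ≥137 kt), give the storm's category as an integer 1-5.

ΔP = 1010 − 905 = 105 mb.
V ≈ 5.9 × 105^0.619 = 5.9 × 17.83 ≈ 105 kt.
105 kt falls in the Category 3 band.

3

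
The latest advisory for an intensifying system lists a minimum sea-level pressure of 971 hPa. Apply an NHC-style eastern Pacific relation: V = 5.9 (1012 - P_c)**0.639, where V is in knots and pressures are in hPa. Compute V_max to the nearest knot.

ΔP = 1012 − 971 = 41 hPa.
41^0.639 ≈ 10.729.
V ≈ 5.9 × 10.729 ≈ 63.3 kt.

63 kt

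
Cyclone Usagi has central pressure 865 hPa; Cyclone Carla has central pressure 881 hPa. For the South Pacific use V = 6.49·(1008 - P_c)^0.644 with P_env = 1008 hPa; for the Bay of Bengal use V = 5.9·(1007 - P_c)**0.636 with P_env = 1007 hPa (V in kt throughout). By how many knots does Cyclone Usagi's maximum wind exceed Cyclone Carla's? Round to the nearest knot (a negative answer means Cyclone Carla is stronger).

31 kt

Cyclone Usagi: ΔP = 143; V ≈ 6.49 × 143^0.644 ≈ 158.59 kt.
Cyclone Carla: ΔP = 126; V ≈ 5.9 × 126^0.636 ≈ 127.85 kt.
Difference ≈ 158.59 − 127.85 = 30.74 → 31 kt.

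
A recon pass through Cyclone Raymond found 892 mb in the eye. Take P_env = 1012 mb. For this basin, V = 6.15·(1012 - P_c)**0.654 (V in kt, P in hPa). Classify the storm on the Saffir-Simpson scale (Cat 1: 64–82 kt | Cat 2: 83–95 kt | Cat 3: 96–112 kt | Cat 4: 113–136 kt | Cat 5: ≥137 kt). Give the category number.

5

ΔP = 1012 − 892 = 120 mb.
V ≈ 6.15 × 120^0.654 = 6.15 × 22.90 ≈ 141 kt.
141 kt falls in the Category 5 band.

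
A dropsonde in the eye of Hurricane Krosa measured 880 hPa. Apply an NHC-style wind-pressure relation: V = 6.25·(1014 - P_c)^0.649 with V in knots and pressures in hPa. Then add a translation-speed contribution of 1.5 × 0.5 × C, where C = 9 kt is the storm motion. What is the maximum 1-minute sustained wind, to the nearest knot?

ΔP = 1014 − 880 = 134 hPa.
134^0.649 ≈ 24.015.
V ≈ 6.25 × 24.015 ≈ 150.1 kt.
Translation term: 1.5 × 0.5 × 9 = 6.75 kt.
Corrected V ≈ 156.85 kt → 157 kt.

157 kt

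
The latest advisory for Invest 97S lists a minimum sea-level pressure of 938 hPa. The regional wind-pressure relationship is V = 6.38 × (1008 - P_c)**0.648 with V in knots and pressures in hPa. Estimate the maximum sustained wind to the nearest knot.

ΔP = 1008 − 938 = 70 hPa.
70^0.648 ≈ 15.690.
V ≈ 6.38 × 15.690 ≈ 100.1 kt.

100 kt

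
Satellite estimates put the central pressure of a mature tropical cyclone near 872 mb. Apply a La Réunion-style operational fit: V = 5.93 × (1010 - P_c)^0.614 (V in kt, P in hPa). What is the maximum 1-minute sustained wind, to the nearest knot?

122 kt

ΔP = 1010 − 872 = 138 mb.
138^0.614 ≈ 20.601.
V ≈ 5.93 × 20.601 ≈ 122.2 kt.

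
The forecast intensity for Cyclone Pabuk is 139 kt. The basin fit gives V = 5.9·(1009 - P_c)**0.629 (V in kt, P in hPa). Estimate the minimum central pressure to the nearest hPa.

857 hPa

ΔP = (V / 5.9)^(1/0.629) = (139/5.9)^1.590.
139/5.9 = 23.559; 23.559^1.590 ≈ 151.88 hPa.
P_c = 1009 − 151.88 = 857.12 ≈ 857 hPa.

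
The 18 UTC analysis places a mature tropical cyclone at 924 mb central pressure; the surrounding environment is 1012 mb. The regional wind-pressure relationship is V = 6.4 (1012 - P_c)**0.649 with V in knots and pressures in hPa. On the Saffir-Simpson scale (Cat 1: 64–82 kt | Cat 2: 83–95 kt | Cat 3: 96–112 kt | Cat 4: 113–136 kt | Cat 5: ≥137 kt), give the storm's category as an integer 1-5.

ΔP = 1012 − 924 = 88 mb.
V ≈ 6.4 × 88^0.649 = 6.4 × 18.28 ≈ 117 kt.
117 kt falls in the Category 4 band.

4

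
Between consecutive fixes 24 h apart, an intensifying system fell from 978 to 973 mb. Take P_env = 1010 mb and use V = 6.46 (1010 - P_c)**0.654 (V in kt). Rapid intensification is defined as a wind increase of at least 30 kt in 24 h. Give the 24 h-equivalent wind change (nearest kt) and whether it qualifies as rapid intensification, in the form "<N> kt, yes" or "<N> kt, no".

6 kt, no

V₁: ΔP = 32, V ≈ 6.46 × 32^0.654 ≈ 62.32 kt.
V₂: ΔP = 37, V ≈ 6.46 × 37^0.654 ≈ 68.52 kt.
ΔV over 24 h = 6.20 kt → 24 h equivalent = 6.20 × 24/24 ≈ 6.20 kt.
6 kt < 30 kt ⇒ not rapid intensification.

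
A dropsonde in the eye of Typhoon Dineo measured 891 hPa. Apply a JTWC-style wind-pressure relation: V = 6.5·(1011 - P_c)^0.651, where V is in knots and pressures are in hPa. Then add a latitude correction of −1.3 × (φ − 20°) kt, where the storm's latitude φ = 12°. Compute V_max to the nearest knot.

157 kt

ΔP = 1011 − 891 = 120 hPa.
120^0.651 ≈ 22.571.
V ≈ 6.5 × 22.571 ≈ 146.7 kt.
Latitude correction: −1.3 × (12 − 20) = 10.4 kt.
Corrected V ≈ 157.1 kt → 157 kt.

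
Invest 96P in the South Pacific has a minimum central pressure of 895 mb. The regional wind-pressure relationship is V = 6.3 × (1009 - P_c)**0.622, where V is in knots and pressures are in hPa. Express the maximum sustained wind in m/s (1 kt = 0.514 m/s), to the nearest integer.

62 m/s

ΔP = 1009 − 895 = 114 mb.
V ≈ 6.3 × 114^0.622 = 6.3 × 19.028 ≈ 119.877 kt.
119.877 × 0.514 ≈ 61.62 m/s → 62 m/s.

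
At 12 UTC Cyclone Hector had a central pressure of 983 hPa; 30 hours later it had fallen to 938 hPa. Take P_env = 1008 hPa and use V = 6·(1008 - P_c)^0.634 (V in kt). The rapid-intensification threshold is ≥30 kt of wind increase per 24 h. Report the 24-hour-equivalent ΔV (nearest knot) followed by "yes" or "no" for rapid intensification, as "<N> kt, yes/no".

34 kt, yes

V₁: ΔP = 25, V ≈ 6 × 25^0.634 ≈ 46.18 kt.
V₂: ΔP = 70, V ≈ 6 × 70^0.634 ≈ 88.70 kt.
ΔV over 30 h = 42.52 kt → 24 h equivalent = 42.52 × 24/30 ≈ 34.02 kt.
34 kt ≥ 30 kt ⇒ rapid intensification.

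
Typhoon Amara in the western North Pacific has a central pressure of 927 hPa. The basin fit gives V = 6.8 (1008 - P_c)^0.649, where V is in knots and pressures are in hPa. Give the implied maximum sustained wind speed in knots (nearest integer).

118 kt

ΔP = 1008 − 927 = 81 hPa.
81^0.649 ≈ 17.322.
V ≈ 6.8 × 17.322 ≈ 117.8 kt.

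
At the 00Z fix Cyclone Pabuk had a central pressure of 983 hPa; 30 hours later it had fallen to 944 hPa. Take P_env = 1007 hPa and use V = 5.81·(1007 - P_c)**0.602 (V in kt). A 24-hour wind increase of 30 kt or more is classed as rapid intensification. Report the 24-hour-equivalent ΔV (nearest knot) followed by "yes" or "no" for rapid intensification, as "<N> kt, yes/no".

V₁: ΔP = 24, V ≈ 5.81 × 24^0.602 ≈ 39.36 kt.
V₂: ΔP = 63, V ≈ 5.81 × 63^0.602 ≈ 70.37 kt.
ΔV over 30 h = 31.01 kt → 24 h equivalent = 31.01 × 24/30 ≈ 24.81 kt.
25 kt < 30 kt ⇒ not rapid intensification.

25 kt, no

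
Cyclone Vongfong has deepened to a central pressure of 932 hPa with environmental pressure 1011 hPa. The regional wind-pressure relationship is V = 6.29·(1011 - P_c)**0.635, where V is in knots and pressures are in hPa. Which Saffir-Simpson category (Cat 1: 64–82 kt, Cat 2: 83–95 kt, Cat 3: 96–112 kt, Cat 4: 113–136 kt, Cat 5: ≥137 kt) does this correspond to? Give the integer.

3

ΔP = 1011 − 932 = 79 hPa.
V ≈ 6.29 × 79^0.635 = 6.29 × 16.03 ≈ 101 kt.
101 kt falls in the Category 3 band.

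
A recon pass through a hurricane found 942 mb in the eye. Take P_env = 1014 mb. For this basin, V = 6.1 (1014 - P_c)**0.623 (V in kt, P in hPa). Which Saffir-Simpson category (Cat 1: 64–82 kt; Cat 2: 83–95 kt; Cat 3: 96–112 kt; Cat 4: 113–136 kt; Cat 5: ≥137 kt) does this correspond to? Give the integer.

ΔP = 1014 − 942 = 72 mb.
V ≈ 6.1 × 72^0.623 = 6.1 × 14.36 ≈ 88 kt.
88 kt falls in the Category 2 band.

2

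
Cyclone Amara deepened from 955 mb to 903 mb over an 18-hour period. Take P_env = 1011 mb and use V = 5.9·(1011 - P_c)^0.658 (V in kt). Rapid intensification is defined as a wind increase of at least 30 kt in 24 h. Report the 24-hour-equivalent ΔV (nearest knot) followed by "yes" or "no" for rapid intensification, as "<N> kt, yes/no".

V₁: ΔP = 56, V ≈ 5.9 × 56^0.658 ≈ 83.40 kt.
V₂: ΔP = 108, V ≈ 5.9 × 108^0.658 ≈ 128.48 kt.
ΔV over 18 h = 45.08 kt → 24 h equivalent = 45.08 × 24/18 ≈ 60.11 kt.
60 kt ≥ 30 kt ⇒ rapid intensification.

60 kt, yes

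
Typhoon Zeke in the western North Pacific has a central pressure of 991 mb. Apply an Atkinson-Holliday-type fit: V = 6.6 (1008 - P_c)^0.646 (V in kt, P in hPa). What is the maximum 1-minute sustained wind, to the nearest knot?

41 kt

ΔP = 1008 − 991 = 17 mb.
17^0.646 ≈ 6.235.
V ≈ 6.6 × 6.235 ≈ 41.2 kt.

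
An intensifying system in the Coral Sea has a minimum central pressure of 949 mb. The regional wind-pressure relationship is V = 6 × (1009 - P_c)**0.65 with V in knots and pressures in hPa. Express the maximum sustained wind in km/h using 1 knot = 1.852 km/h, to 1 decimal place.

159.1 km/h

ΔP = 1009 − 949 = 60 mb.
V ≈ 6 × 60^0.65 = 6 × 14.315 ≈ 85.891 kt.
85.891 × 1.852 ≈ 159.07 km/h → 159.1 km/h.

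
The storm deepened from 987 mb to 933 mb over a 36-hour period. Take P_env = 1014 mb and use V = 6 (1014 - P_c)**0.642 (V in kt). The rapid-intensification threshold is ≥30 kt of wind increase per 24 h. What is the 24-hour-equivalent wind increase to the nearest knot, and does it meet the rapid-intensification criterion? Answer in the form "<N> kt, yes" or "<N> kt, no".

V₁: ΔP = 27, V ≈ 6 × 27^0.642 ≈ 49.78 kt.
V₂: ΔP = 81, V ≈ 6 × 81^0.642 ≈ 100.79 kt.
ΔV over 36 h = 51.01 kt → 24 h equivalent = 51.01 × 24/36 ≈ 34.01 kt.
34 kt ≥ 30 kt ⇒ rapid intensification.

34 kt, yes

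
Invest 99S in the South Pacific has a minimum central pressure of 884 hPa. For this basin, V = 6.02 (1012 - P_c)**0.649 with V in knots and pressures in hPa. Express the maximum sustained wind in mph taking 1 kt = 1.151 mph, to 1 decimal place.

ΔP = 1012 − 884 = 128 hPa.
V ≈ 6.02 × 128^0.649 = 6.02 × 23.312 ≈ 140.338 kt.
140.338 × 1.151 ≈ 161.53 mph → 161.5 mph.

161.5 mph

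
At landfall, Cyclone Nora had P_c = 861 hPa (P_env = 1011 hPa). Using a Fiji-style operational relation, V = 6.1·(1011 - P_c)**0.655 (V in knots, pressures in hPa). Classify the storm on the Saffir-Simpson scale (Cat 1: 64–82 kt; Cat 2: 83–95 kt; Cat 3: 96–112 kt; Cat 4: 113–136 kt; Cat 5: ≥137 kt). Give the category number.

ΔP = 1011 − 861 = 150 hPa.
V ≈ 6.1 × 150^0.655 = 6.1 × 26.63 ≈ 162 kt.
162 kt falls in the Category 5 band.

5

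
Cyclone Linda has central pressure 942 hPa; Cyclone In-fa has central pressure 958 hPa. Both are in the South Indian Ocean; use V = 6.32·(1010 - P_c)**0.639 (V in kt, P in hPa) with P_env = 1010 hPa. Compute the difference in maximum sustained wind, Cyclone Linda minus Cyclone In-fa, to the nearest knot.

Cyclone Linda: ΔP = 68; V ≈ 6.32 × 68^0.639 ≈ 93.69 kt.
Cyclone In-fa: ΔP = 52; V ≈ 6.32 × 52^0.639 ≈ 78.93 kt.
Difference ≈ 93.69 − 78.93 = 14.76 → 15 kt.

15 kt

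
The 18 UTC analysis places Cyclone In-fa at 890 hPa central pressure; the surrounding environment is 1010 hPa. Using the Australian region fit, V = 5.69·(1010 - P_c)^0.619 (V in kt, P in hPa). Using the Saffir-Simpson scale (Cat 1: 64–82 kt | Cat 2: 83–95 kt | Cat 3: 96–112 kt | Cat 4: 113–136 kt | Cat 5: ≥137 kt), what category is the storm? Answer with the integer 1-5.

ΔP = 1010 − 890 = 120 hPa.
V ≈ 5.69 × 120^0.619 = 5.69 × 19.36 ≈ 110 kt.
110 kt falls in the Category 3 band.

3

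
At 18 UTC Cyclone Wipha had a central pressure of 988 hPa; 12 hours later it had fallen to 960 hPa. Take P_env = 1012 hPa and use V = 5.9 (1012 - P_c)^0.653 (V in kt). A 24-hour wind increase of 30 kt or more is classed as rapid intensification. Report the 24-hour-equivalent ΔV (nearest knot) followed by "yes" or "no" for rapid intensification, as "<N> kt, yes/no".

62 kt, yes

V₁: ΔP = 24, V ≈ 5.9 × 24^0.653 ≈ 47.00 kt.
V₂: ΔP = 52, V ≈ 5.9 × 52^0.653 ≈ 77.88 kt.
ΔV over 12 h = 30.88 kt → 24 h equivalent = 30.88 × 24/12 ≈ 61.76 kt.
62 kt ≥ 30 kt ⇒ rapid intensification.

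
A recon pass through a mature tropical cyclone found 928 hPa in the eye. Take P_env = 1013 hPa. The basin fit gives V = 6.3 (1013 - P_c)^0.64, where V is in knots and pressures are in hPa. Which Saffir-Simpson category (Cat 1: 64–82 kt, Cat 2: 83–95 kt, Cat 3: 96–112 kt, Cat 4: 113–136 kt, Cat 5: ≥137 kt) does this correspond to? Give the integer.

ΔP = 1013 − 928 = 85 hPa.
V ≈ 6.3 × 85^0.64 = 6.3 × 17.17 ≈ 108 kt.
108 kt falls in the Category 3 band.

3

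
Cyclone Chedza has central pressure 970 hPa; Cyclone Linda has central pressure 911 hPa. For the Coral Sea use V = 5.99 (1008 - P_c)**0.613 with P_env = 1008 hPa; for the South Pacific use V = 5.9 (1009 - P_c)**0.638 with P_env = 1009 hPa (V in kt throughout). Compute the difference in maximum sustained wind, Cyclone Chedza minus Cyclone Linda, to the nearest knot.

Cyclone Chedza: ΔP = 38; V ≈ 5.99 × 38^0.613 ≈ 55.70 kt.
Cyclone Linda: ΔP = 98; V ≈ 5.9 × 98^0.638 ≈ 109.96 kt.
Difference ≈ 55.70 − 109.96 = -54.26 → -54 kt.

-54 kt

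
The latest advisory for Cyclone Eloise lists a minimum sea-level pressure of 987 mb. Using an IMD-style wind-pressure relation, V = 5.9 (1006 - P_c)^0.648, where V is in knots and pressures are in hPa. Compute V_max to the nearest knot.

40 kt

ΔP = 1006 − 987 = 19 mb.
19^0.648 ≈ 6.740.
V ≈ 5.9 × 6.740 ≈ 39.8 kt.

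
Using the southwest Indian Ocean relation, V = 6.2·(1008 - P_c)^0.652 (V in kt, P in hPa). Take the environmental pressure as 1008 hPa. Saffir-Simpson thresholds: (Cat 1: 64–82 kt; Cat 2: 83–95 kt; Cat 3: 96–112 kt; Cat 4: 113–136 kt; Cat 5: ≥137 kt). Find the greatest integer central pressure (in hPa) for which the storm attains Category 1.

972 hPa

Category 1 begins at V = 64 kt.
Required ΔP = (64/6.2)^(1/0.652) = 10.323^1.534 ≈ 35.88 hPa.
P_c ≤ 1008 − 35.88 = 972.12, so the highest integer P_c is 972 hPa.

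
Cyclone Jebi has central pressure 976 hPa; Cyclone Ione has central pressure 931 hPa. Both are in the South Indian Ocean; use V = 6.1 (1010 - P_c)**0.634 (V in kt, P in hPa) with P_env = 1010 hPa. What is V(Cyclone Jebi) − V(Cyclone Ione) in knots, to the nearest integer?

-40 kt

Cyclone Jebi: ΔP = 34; V ≈ 6.1 × 34^0.634 ≈ 57.05 kt.
Cyclone Ione: ΔP = 79; V ≈ 6.1 × 79^0.634 ≈ 97.37 kt.
Difference ≈ 57.05 − 97.37 = -40.32 → -40 kt.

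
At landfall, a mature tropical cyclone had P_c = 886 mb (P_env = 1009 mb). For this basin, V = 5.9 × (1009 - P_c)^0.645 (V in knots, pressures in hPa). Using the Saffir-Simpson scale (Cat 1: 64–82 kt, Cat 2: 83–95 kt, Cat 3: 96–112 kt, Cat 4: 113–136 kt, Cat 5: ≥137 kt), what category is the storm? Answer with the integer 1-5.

4

ΔP = 1009 − 886 = 123 mb.
V ≈ 5.9 × 123^0.645 = 5.9 × 22.28 ≈ 131 kt.
131 kt falls in the Category 4 band.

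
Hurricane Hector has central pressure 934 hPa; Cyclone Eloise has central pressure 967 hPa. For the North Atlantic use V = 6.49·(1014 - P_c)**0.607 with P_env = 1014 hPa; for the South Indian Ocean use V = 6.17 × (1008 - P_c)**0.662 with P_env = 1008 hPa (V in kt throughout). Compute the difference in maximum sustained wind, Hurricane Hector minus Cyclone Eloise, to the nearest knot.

Hurricane Hector: ΔP = 80; V ≈ 6.49 × 80^0.607 ≈ 92.77 kt.
Cyclone Eloise: ΔP = 41; V ≈ 6.17 × 41^0.662 ≈ 72.10 kt.
Difference ≈ 92.77 − 72.10 = 20.67 → 21 kt.

21 kt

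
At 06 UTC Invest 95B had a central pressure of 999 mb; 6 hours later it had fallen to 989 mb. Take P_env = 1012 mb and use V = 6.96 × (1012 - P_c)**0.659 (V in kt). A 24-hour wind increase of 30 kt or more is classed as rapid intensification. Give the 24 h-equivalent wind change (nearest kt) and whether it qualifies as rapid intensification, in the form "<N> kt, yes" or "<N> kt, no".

V₁: ΔP = 13, V ≈ 6.96 × 13^0.659 ≈ 37.73 kt.
V₂: ΔP = 23, V ≈ 6.96 × 23^0.659 ≈ 54.95 kt.
ΔV over 6 h = 17.22 kt → 24 h equivalent = 17.22 × 24/6 ≈ 68.88 kt.
69 kt ≥ 30 kt ⇒ rapid intensification.

69 kt, yes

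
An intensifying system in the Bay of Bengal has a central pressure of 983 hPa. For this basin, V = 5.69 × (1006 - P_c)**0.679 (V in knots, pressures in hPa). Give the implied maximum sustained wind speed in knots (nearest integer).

48 kt

ΔP = 1006 − 983 = 23 hPa.
23^0.679 ≈ 8.406.
V ≈ 5.69 × 8.406 ≈ 47.8 kt.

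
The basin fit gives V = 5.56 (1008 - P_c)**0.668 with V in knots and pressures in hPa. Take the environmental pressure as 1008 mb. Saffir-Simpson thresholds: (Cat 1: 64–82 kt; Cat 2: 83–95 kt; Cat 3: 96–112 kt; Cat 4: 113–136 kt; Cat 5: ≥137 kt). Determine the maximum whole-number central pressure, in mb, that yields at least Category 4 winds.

917 mb

Category 4 begins at V = 113 kt.
Required ΔP = (113/5.56)^(1/0.668) = 20.324^1.497 ≈ 90.80 mb.
P_c ≤ 1008 − 90.80 = 917.20, so the highest integer P_c is 917 mb.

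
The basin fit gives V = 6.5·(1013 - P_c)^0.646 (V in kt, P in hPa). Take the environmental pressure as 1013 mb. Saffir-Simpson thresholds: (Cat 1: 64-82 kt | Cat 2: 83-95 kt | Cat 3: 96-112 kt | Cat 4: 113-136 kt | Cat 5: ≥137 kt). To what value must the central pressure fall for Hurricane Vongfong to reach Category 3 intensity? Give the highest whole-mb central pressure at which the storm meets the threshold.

Category 3 begins at V = 96 kt.
Required ΔP = (96/6.5)^(1/0.646) = 14.769^1.548 ≈ 64.59 mb.
P_c ≤ 1013 − 64.59 = 948.41, so the highest integer P_c is 948 mb.

948 mb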